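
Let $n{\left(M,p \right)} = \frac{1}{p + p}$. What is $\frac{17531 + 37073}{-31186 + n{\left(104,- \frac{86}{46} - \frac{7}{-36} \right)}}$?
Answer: $- \frac{18933937}{10813849} \approx -1.7509$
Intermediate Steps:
$n{\left(M,p \right)} = \frac{1}{2 p}$
$\frac{17531 + 37073}{-31186 + n{\left(104,- \frac{86}{46} - \frac{7}{-36} \right)}} = \frac{17531 + 37073}{-31186 + \frac{1}{2 \left(- \frac{86}{46} - \frac{7}{-36}\right)}} = \frac{54604}{-31186 + \frac{1}{2 \left(\left(-86\right) \frac{1}{46} - - \frac{7}{36}\right)}} = \frac{54604}{-31186 + \frac{1}{2 \left(- \frac{43}{23} + \frac{7}{36}\right)}} = \frac{54604}{-31186 + \frac{1}{2 \left(- \frac{1387}{828}\right)}} = \frac{54604}{-31186 + \frac{1}{2} \left(- \frac{828}{1387}\right)} = \frac{54604}{-31186 - \frac{414}{1387}} = \frac{54604}{- \frac{43255396}{1387}} = 54604 \left(- \frac{1387}{43255396}\right) = - \frac{18933937}{10813849}$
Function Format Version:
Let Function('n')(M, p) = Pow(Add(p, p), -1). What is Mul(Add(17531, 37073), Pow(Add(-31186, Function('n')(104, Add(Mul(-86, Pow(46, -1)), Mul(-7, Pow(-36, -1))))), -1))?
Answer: Rational(-18933937, 10813849) ≈ -1.7509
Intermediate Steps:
Function('n')(M, p) = Mul(Rational(1, 2), Pow(p, -1)) (Function('n')(M, p) = Pow(Mul(2, p), -1) = Mul(Rational(1, 2), Pow(p, -1)))
Mul(Add(17531, 37073), Pow(Add(-31186, Function('n')(104, Add(Mul(-86, Pow(46, -1)), Mul(-7, Pow(-36, -1))))), -1)) = Mul(Add(17531, 37073), Pow(Add(-31186, Mul(Rational(1, 2), Pow(Add(Mul(-86, Pow(46, -1)), Mul(-7, Pow(-36, -1))), -1))), -1)) = Mul(54604, Pow(Add(-31186, Mul(Rational(1, 2), Pow(Add(Mul(-86, Rational(1, 46)), Mul(-7, Rational(-1, 36))), -1))), -1)) = Mul(54604, Pow(Add(-31186, Mul(Rational(1, 2), Pow(Add(Rational(-43, 23), Rational(7, 36)), -1))), -1)) = Mul(54604, Pow(Add(-31186, Mul(Rational(1, 2), Pow(Rational(-1387, 828), -1))), -1)) = Mul(54604, Pow(Add(-31186, Mul(Rational(1, 2), Rational(-828, 1387))), -1)) = Mul(54604, Pow(Add(-31186, Rational(-414, 1387)), -1)) = Mul(54604, Pow(Rational(-43255396, 1387), -1)) = Mul(54604, Rational(-1387, 43255396)) = Rational(-18933937, 10813849)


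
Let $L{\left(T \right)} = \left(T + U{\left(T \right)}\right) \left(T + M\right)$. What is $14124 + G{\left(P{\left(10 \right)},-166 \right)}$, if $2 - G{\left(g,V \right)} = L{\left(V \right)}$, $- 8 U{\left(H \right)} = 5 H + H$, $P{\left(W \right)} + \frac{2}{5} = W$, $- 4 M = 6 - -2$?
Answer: $7154$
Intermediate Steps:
$M = -2$ ($M = - \frac{6 - -2}{4} = - \frac{6 + 2}{4} = \left(- \frac{1}{4}\right) 8 = -2$)
$P{\left(W \right)} = - \frac{2}{5} + W$
$U{\left(H \right)} = - \frac{3 H}{4}$ ($U{\left(H \right)} = - \frac{5 H + H}{8} = - \frac{6 H}{8} = - \frac{3 H}{4}$)
$L{\left(T \right)} = \frac{T \left(-2 + T\right)}{4}$ ($L{\left(T \right)} = \left(T - \frac{3 T}{4}\right) \left(T - 2\right) = \frac{T}{4} \left(-2 + T\right) = \frac{T \left(-2 + T\right)}{4}$)
$G{\left(g,V \right)} = 2 - \frac{V \left(-2 + V\right)}{4}$
$14124 + G{\left(P{\left(10 \right)},-166 \right)} = 14124 + \left(2 + \frac{1}{2} \left(-166\right) - \frac{\left(-166\right)^{2}}{4}\right) = 14124 - 6970 = 7154$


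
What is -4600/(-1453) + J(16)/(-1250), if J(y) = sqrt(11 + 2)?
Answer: 4600/1453 - sqrt(13)/1250 ≈ 3.1630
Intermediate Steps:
J(y) = sqrt(13)
-4600/(-1453) + J(16)/(-1250) = -4600/(-1453) + sqrt(13)/(-1250) = -4600*(-1/1453) + sqrt(13)*(-1/1250) = 4600/1453 - sqrt(13)/1250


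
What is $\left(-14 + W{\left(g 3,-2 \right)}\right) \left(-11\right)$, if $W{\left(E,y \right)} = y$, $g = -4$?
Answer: $176$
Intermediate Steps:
$\left(-14 + W{\left(g 3,-2 \right)}\right) \left(-11\right) = \left(-14 - 2\right) \left(-11\right) = \left(-16\right) \left(-11\right) = 176$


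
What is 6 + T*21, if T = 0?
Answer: 6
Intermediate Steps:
6 + T*21 = 6 + 0*21 = 6 + 0 = 6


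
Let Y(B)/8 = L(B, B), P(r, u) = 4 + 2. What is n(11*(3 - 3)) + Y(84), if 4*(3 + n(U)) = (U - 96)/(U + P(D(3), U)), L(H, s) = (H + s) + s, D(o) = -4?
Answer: 2009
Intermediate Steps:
P(r, u) = 6
L(H, s) = H + 2*s
Y(B) = 24*B (Y(B) = 8*(B + 2*B) = 8*(3*B) = 24*B)
n(U) = -3 + (-96 + U)/(4*(6 + U)) (n(U) = -3 + ((U - 96)/(U + 6))/4 = -3 + ((-96 + U)/(6 + U))/4 = -3 + (-96 + U)/(4*(6 + U)))
n(11*(3 - 3)) + Y(84) = (-168 - 121*(3 - 3))/(4*(6 + 11*(3 - 3))) + 24*84 = (-168 - 121*0)/(4*(6 + 11*0)) + 2016 = (-168 - 11*0)/(4*(6 + 0)) + 2016 = (¼)*(-168 + 0)/6 + 2016 = (¼)*(⅙)*(-168) + 2016 = -7 + 2016 = 2009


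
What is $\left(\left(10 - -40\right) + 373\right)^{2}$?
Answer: $178929$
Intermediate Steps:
$\left(\left(10 - -40\right) + 373\right)^{2} = \left(\left(10 + \left(-2 + 42\right)\right) + 373\right)^{2} = \left(\left(10 + 40\right) + 373\right)^{2} = \left(50 + 373\right)^{2} = 423^{2} = 178929$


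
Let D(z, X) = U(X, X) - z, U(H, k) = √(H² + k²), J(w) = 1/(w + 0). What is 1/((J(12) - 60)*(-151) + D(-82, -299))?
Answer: 1314636/11976112321 - 43056*√2/11976112321 ≈ 0.00010469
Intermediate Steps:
J(w) = 1/w
D(z, X) = -z + √2*√(X²) (D(z, X) = √(X² + X²) - z = √(2*X²) - z = √2*√(X²) - z = -z + √2*√(X²))
1/((J(12) - 60)*(-151) + D(-82, -299)) = 1/((1/12 - 60)*(-151) + (-1*(-82) + √2*√((-299)²))) = 1/((1/12 - 60)*(-151) + (82 + √2*√89401)) = 1/(-719/12*(-151) + (82 + √2*299)) = 1/(108569/12 + (82 + 299*√2)) = 1/(109553/12 + 299*√2)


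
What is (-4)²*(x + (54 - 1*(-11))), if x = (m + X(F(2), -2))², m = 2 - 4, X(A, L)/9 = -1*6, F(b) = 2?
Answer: 51216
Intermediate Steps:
X(A, L) = -54 (X(A, L) = 9*(-1*6) = 9*(-6) = -54)
m = -2
x = 3136 (x = (-2 - 54)² = (-56)² = 3136)
(-4)²*(x + (54 - 1*(-11))) = (-4)²*(3136 + (54 - 1*(-11))) = 16*(3136 + (54 + 11)) = 16*(3136 + 65) = 16*3201 = 51216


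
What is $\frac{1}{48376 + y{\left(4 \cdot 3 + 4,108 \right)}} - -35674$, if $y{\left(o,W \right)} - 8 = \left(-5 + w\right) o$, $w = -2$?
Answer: $\frac{1722055329}{48272} \approx 35674.0$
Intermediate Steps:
$y{\left(o,W \right)} = 8 - 7 o$ ($y{\left(o,W \right)} = 8 + \left(-5 - 2\right) o = 8 - 7 o$)
$\frac{1}{48376 + y{\left(4 \cdot 3 + 4,108 \right)}} - -35674 = \frac{1}{48376 + \left(8 - 7 \left(4 \cdot 3 + 4\right)\right)} - -35674 = \frac{1}{48376 + \left(8 - 7 \left(12 + 4\right)\right)} + 35674 = \frac{1}{48376 + \left(8 - 112\right)} + 35674 = \frac{1}{48376 - 104} + 35674 = \frac{1}{48272} + 35674 = \frac{1722055329}{48272}$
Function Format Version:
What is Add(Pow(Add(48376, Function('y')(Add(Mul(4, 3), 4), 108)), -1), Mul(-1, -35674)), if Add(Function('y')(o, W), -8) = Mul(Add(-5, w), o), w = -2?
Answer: Rational(1722055329, 48272) ≈ 35674.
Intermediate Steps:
Function('y')(o, W) = Add(8, Mul(-7, o)) (Function('y')(o, W) = Add(8, Mul(Add(-5, -2), o)) = Add(8, Mul(-7, o)))
Add(Pow(Add(48376, Function('y')(Add(Mul(4, 3), 4), 108)), -1), Mul(-1, -35674)) = Add(Pow(Add(48376, Add(8, Mul(-7, Add(Mul(4, 3), 4)))), -1), Mul(-1, -35674)) = Add(Pow(Add(48376, Add(8, Mul(-7, Add(12, 4)))), -1), 35674) = Add(Pow(Add(48376, Add(8, Mul(-7, 16))), -1), 35674) = Add(Pow(Add(48376, Add(8, -112)), -1), 35674) = Add(Pow(Add(48376, -104), -1), 35674) = Add(Pow(48272, -1), 35674) = Add(Rational(1, 48272), 35674) = Rational(1722055329, 48272)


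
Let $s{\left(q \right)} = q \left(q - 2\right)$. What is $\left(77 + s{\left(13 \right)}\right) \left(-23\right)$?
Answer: $-5060$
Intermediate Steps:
$s{\left(q \right)} = q \left(-2 + q\right)$
$\left(77 + s{\left(13 \right)}\right) \left(-23\right) = \left(77 + 13 \left(-2 + 13\right)\right) \left(-23\right) = \left(77 + 13 \cdot 11\right) \left(-23\right) = \left(77 + 143\right) \left(-23\right) = 220 \left(-23\right) = -5060$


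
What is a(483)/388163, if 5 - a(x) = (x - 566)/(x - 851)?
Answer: 1757/142843984 ≈ 1.2300e-5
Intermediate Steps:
a(x) = 5 - (-566 + x)/(-851 + x) (a(x) = 5 - (x - 566)/(x - 851) = 5 - (-566 + x)/(-851 + x))
a(483)/388163 = ((-3689 + 4*483)/(-851 + 483))/388163 = ((-3689 + 1932)/(-368))*(1/388163) = -1/368*(-1757)*(1/388163) = (1757/368)*(1/388163) = 1757/142843984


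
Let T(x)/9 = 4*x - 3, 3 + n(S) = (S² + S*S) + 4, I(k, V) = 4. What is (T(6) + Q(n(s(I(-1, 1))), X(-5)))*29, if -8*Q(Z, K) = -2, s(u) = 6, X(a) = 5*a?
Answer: 21953/4 ≈ 5488.3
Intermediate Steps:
n(S) = 1 + 2*S² (n(S) = -3 + ((S² + S*S) + 4) = -3 + ((S² + S²) + 4) = -3 + (2*S² + 4) = -3 + (4 + 2*S²) = 1 + 2*S²)
Q(Z, K) = ¼ (Q(Z, K) = -⅛*(-2) = ¼)
T(x) = -27 + 36*x (T(x) = 9*(4*x - 3) = 9*(-3 + 4*x) = -27 + 36*x)
(T(6) + Q(n(s(I(-1, 1))), X(-5)))*29 = ((-27 + 36*6) + ¼)*29 = ((-27 + 216) + ¼)*29 = (189 + ¼)*29 = (757/4)*29 = 21953/4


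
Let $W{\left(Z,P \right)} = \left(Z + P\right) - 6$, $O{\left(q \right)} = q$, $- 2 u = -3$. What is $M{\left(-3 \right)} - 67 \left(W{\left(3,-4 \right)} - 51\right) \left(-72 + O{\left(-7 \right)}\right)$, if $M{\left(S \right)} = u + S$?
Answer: $- \frac{613991}{2} \approx -3.07 \cdot 10^{5}$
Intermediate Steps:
$u = \frac{3}{2}$ ($u = \left(- \frac{1}{2}\right) \left(-3\right) = \frac{3}{2} \approx 1.5$)
$M{\left(S \right)} = \frac{3}{2} + S$
$W{\left(Z,P \right)} = -6 + P + Z$ ($W{\left(Z,P \right)} = \left(P + Z\right) - 6 = -6 + P + Z$)
$M{\left(-3 \right)} - 67 \left(W{\left(3,-4 \right)} - 51\right) \left(-72 + O{\left(-7 \right)}\right) = \left(\frac{3}{2} - 3\right) - 67 \left(\left(-6 - 4 + 3\right) - 51\right) \left(-72 - 7\right) = - \frac{3}{2} - 67 \left(-7 - 51\right) \left(-79\right) = - \frac{3}{2} - 67 \left(\left(-58\right) \left(-79\right)\right) = - \frac{3}{2} - 306994 = - \frac{613991}{2}$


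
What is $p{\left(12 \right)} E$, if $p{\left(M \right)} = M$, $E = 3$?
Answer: $36$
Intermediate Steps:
$p{\left(12 \right)} E = 12 \cdot 3 = 36$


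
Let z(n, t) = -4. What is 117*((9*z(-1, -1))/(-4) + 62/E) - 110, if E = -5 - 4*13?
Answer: 15499/19 ≈ 815.74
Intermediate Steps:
E = -57 (E = -5 - 52 = -57)
117*((9*z(-1, -1))/(-4) + 62/E) - 110 = 117*((9*(-4))/(-4) + 62/(-57)) - 110 = 117*(-36*(-¼) + 62*(-1/57)) - 110 = 117*(9 - 62/57) - 110 = 117*(451/57) - 110 = 17589/19 - 110 = 15499/19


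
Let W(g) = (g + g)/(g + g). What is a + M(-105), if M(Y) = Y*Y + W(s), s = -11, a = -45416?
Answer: -34390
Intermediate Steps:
W(g) = 1 (W(g) = (2*g)/((2*g)) = (2*g)*(1/(2*g)) = 1)
M(Y) = 1 + Y**2 (M(Y) = Y*Y + 1 = Y**2 + 1 = 1 + Y**2)
a + M(-105) = -45416 + (1 + (-105)**2) = -45416 + (1 + 11025) = -45416 + 11026 = -34390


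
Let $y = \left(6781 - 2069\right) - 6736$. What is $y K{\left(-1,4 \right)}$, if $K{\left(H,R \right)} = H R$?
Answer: $8096$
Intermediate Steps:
$y = -2024$ ($y = 4712 - 6736 = -2024$)
$y K{\left(-1,4 \right)} = - 2024 \left(\left(-1\right) 4\right) = \left(-2024\right) \left(-4\right) = 8096$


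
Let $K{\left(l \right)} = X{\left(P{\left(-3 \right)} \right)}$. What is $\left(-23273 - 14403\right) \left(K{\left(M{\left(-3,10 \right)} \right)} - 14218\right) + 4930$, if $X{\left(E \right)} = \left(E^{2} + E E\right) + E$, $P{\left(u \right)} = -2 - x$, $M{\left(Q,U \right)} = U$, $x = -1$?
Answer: $535644622$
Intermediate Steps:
$P{\left(u \right)} = -1$ ($P{\left(u \right)} = -2 - -1 = -2 + 1 = -1$)
$X{\left(E \right)} = E + 2 E^{2}$ ($X{\left(E \right)} = \left(E^{2} + E^{2}\right) + E = 2 E^{2} + E = E + 2 E^{2}$)
$K{\left(l \right)} = 1$ ($K{\left(l \right)} = - (1 + 2 \left(-1\right)) = - (1 - 2) = \left(-1\right) \left(-1\right) = 1$)
$\left(-23273 - 14403\right) \left(K{\left(M{\left(-3,10 \right)} \right)} - 14218\right) + 4930 = \left(-23273 - 14403\right) \left(1 - 14218\right) + 4930 = \left(-37676\right) \left(-14217\right) + 4930 = 535639692 + 4930 = 535644622$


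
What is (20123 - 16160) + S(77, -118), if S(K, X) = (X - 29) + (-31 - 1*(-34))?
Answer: 3819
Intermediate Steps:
S(K, X) = -26 + X (S(K, X) = (-29 + X) + (-31 + 34) = (-29 + X) + 3 = -26 + X)
(20123 - 16160) + S(77, -118) = (20123 - 16160) + (-26 - 118) = 3963 - 144 = 3819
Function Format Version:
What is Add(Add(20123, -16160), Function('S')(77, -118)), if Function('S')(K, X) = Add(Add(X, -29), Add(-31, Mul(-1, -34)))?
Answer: 3819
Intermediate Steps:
Function('S')(K, X) = Add(-26, X) (Function('S')(K, X) = Add(Add(-29, X), Add(-31, 34)) = Add(Add(-29, X), 3) = Add(-26, X))
Add(Add(20123, -16160), Function('S')(77, -118)) = Add(Add(20123, -16160), Add(-26, -118)) = Add(3963, -144) = 3819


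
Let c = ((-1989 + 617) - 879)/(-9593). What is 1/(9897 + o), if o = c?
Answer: 9593/94944172 ≈ 0.00010104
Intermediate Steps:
c = 2251/9593 (c = (-1372 - 879)*(-1/9593) = -2251*(-1/9593) = 2251/9593 ≈ 0.23465)
o = 2251/9593 ≈ 0.23465
1/(9897 + o) = 1/(9897 + 2251/9593) = 1/(94944172/9593) = 9593/94944172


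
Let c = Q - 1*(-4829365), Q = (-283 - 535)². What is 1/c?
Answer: 1/5498489 ≈ 1.8187e-7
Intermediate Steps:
Q = 669124 (Q = (-818)² = 669124)
c = 5498489 (c = 669124 - 1*(-4829365) = 669124 + 4829365 = 5498489)
1/c = 1/5498489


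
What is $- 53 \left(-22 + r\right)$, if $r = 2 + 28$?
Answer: $-424$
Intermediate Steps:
$r = 30$
$- 53 \left(-22 + r\right) = - 53 \left(-22 + 30\right) = \left(-53\right) 8 = -424$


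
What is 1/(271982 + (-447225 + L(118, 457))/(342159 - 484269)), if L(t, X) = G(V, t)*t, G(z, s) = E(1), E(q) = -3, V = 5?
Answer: 15790/4294645511 ≈ 3.6767e-6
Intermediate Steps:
G(z, s) = -3
L(t, X) = -3*t
1/(271982 + (-447225 + L(118, 457))/(342159 - 484269)) = 1/(271982 + (-447225 - 3*118)/(342159 - 484269)) = 1/(271982 + (-447225 - 354)/(-142110)) = 1/(271982 - 447579*(-1/142110)) = 1/(271982 + 49731/15790) = 1/(4294645511/15790) = 15790/4294645511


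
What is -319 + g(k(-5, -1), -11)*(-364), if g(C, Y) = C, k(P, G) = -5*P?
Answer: -9419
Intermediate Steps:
-319 + g(k(-5, -1), -11)*(-364) = -319 - 5*(-5)*(-364) = -319 + 25*(-364) = -319 - 9100 = -9419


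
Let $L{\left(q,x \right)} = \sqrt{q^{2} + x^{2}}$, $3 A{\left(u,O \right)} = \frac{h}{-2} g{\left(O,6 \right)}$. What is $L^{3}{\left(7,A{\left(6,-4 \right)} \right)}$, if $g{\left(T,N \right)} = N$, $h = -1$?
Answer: $250 \sqrt{2} \approx 353.55$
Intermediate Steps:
$A{\left(u,O \right)} = 1$ ($A{\left(u,O \right)} = \frac{\frac{1}{-2} \left(-1\right) 6}{3} = \frac{\left(- \frac{1}{2}\right) \left(-1\right) 6}{3} = \frac{\frac{1}{2} \cdot 6}{3} = \frac{1}{3} \cdot 3 = 1$)
$L^{3}{\left(7,A{\left(6,-4 \right)} \right)} = \left(\sqrt{7^{2} + 1^{2}}\right)^{3} = \left(\sqrt{49 + 1}\right)^{3} = \left(\sqrt{50}\right)^{3} = \left(5 \sqrt{2}\right)^{3} = 250 \sqrt{2}$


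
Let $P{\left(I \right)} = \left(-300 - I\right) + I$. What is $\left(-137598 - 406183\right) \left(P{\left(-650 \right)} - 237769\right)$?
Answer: $129457398889$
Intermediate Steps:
$P{\left(I \right)} = -300$
$\left(-137598 - 406183\right) \left(P{\left(-650 \right)} - 237769\right) = \left(-137598 - 406183\right) \left(-300 - 237769\right) = \left(-543781\right) \left(-238069\right) = 129457398889$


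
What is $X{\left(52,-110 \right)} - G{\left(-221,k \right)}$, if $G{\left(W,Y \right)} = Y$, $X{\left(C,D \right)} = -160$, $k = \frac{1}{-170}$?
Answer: $- \frac{27199}{170} \approx -159.99$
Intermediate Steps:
$k = - \frac{1}{170} \approx -0.0058824$
$X{\left(52,-110 \right)} - G{\left(-221,k \right)} = -160 - - \frac{1}{170} = -160 + \frac{1}{170} = - \frac{27199}{170}$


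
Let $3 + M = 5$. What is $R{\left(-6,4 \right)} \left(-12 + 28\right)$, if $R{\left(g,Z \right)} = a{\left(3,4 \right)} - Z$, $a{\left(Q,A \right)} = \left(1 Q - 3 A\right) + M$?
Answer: $-176$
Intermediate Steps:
$M = 2$ ($M = -3 + 5 = 2$)
$a{\left(Q,A \right)} = 2 + Q - 3 A$ ($a{\left(Q,A \right)} = \left(1 Q - 3 A\right) + 2 = \left(Q - 3 A\right) + 2 = 2 + Q - 3 A$)
$R{\left(g,Z \right)} = -7 - Z$ ($R{\left(g,Z \right)} = \left(2 + 3 - 12\right) - Z = -7 - Z$)
$R{\left(-6,4 \right)} \left(-12 + 28\right) = \left(-7 - 4\right) \left(-12 + 28\right) = \left(-7 - 4\right) 16 = \left(-11\right) 16 = -176$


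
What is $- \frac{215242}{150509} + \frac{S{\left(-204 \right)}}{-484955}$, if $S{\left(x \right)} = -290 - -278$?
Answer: $- \frac{104380878002}{72990092095} \approx -1.4301$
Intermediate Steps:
$S{\left(x \right)} = -12$ ($S{\left(x \right)} = -290 + 278 = -12$)
$- \frac{215242}{150509} + \frac{S{\left(-204 \right)}}{-484955} = - \frac{215242}{150509} - \frac{12}{-484955} = \left(-215242\right) \frac{1}{150509} - - \frac{12}{484955} = - \frac{215242}{150509} + \frac{12}{484955} = - \frac{104380878002}{72990092095}$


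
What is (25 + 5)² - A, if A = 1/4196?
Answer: 3776399/4196 ≈ 900.00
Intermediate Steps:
A = 1/4196 ≈ 0.00023832
(25 + 5)² - A = (25 + 5)² - 1*1/4196 = 30² - 1/4196 = 900 - 1/4196 = 3776399/4196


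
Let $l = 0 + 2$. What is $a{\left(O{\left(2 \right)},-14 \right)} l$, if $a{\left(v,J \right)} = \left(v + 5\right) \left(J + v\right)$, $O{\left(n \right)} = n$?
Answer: $-168$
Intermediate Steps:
$l = 2$
$a{\left(v,J \right)} = \left(5 + v\right) \left(J + v\right)$
$a{\left(O{\left(2 \right)},-14 \right)} l = \left(2^{2} + 5 \left(-14\right) + 5 \cdot 2 - 28\right) 2 = \left(4 - 70 + 10 - 28\right) 2 = \left(-84\right) 2 = -168$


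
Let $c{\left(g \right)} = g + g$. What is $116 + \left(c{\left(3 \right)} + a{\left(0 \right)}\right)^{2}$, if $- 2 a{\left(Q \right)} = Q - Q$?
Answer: $152$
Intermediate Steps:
$c{\left(g \right)} = 2 g$
$a{\left(Q \right)} = 0$ ($a{\left(Q \right)} = - \frac{Q - Q}{2} = \left(- \frac{1}{2}\right) 0 = 0$)
$116 + \left(c{\left(3 \right)} + a{\left(0 \right)}\right)^{2} = 116 + \left(2 \cdot 3 + 0\right)^{2} = 116 + \left(6 + 0\right)^{2} = 116 + 6^{2} = 116 + 36 = 152$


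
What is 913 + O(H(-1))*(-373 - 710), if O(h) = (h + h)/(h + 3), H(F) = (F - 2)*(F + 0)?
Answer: -170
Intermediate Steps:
H(F) = F*(-2 + F) (H(F) = (-2 + F)*F = F*(-2 + F))
O(h) = 2*h/(3 + h) (O(h) = (2*h)/(3 + h) = 2*h/(3 + h))
913 + O(H(-1))*(-373 - 710) = 913 + (2*(-(-2 - 1))/(3 - (-2 - 1)))*(-373 - 710) = 913 + (2*(-1*(-3))/(3 - 1*(-3)))*(-1083) = 913 + (2*3/(3 + 3))*(-1083) = 913 + (2*3/6)*(-1083) = 913 + (2*3*(1/6))*(-1083) = 913 + 1*(-1083) = 913 - 1083 = -170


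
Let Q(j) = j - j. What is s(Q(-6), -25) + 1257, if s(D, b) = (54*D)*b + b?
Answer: 1232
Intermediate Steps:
Q(j) = 0
s(D, b) = b + 54*D*b (s(D, b) = 54*D*b + b = b + 54*D*b)
s(Q(-6), -25) + 1257 = -25*(1 + 54*0) + 1257 = -25*(1 + 0) + 1257 = -25*1 + 1257 = -25 + 1257 = 1232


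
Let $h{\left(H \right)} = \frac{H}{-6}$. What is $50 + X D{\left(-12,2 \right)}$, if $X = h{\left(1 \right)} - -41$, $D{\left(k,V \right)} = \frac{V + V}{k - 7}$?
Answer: $\frac{2360}{57} \approx 41.404$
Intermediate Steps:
$h{\left(H \right)} = - \frac{H}{6}$ ($h{\left(H \right)} = H \left(- \frac{1}{6}\right) = - \frac{H}{6}$)
$D{\left(k,V \right)} = \frac{2 V}{-7 + k}$
$X = \frac{245}{6}$ ($X = \left(- \frac{1}{6}\right) 1 - -41 = - \frac{1}{6} + 41 = \frac{245}{6} \approx 40.833$)
$50 + X D{\left(-12,2 \right)} = 50 + \frac{245 \cdot 2 \cdot 2 \frac{1}{-7 - 12}}{6} = 50 + \frac{245 \cdot 2 \cdot 2 \frac{1}{-19}}{6} = 50 + \frac{245 \cdot 2 \cdot 2 \left(- \frac{1}{19}\right)}{6} = 50 + \frac{245}{6} \left(- \frac{4}{19}\right) = 50 - \frac{490}{57} = \frac{2360}{57}$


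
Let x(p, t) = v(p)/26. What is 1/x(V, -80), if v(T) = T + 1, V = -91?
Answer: -13/45 ≈ -0.28889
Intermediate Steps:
v(T) = 1 + T
x(p, t) = 1/26 + p/26 (x(p, t) = (1 + p)/26 = (1 + p)*(1/26) = 1/26 + p/26)
1/x(V, -80) = 1/(1/26 + (1/26)*(-91)) = 1/(1/26 - 7/2) = 1/(-45/13) = -13/45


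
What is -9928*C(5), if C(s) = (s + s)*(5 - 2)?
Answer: -297840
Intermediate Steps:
C(s) = 6*s (C(s) = (2*s)*3 = 6*s)
-9928*C(5) = -59568*5 = -9928*30 = -297840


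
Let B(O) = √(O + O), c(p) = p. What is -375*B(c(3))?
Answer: -375*√6 ≈ -918.56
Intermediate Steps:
B(O) = √2*√O (B(O) = √(2*O) = √2*√O)
-375*B(c(3)) = -375*√2*√3 = -375*√6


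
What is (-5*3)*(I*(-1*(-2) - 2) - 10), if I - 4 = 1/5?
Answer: 150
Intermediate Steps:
I = 21/5 (I = 4 + 1/5 = 21/5 ≈ 4.2000)
(-5*3)*(I*(-1*(-2) - 2) - 10) = (-5*3)*(21*(-1*(-2) - 2)/5 - 10) = -15*(21*(2 - 2)/5 - 10) = -15*((21/5)*0 - 10) = -15*(0 - 10) = -15*(-10) = 150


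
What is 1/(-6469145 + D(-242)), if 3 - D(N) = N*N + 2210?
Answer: -1/6529916 ≈ -1.5314e-7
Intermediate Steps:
D(N) = -2207 - N**2 (D(N) = 3 - (N*N + 2210) = 3 - (N**2 + 2210) = 3 - (2210 + N**2) = 3 + (-2210 - N**2) = -2207 - N**2)
1/(-6469145 + D(-242)) = 1/(-6469145 + (-2207 - 1*(-242)**2)) = 1/(-6469145 + (-2207 - 1*58564)) = 1/(-6469145 + (-2207 - 58564)) = 1/(-6469145 - 60771) = 1/(-6529916) = -1/6529916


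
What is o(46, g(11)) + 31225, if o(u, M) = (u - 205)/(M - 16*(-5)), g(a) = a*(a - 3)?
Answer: 1748547/56 ≈ 31224.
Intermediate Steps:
g(a) = a*(-3 + a)
o(u, M) = (-205 + u)/(80 + M) (o(u, M) = (-205 + u)/(M + 80) = (-205 + u)/(80 + M))
o(46, g(11)) + 31225 = (-205 + 46)/(80 + 11*(-3 + 11)) + 31225 = -159/(80 + 11*8) + 31225 = -159/(80 + 88) + 31225 = -159/168 + 31225 = (1/168)*(-159) + 31225 = -53/56 + 31225 = 1748547/56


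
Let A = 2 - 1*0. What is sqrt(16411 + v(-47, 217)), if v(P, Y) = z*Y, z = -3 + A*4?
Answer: 54*sqrt(6) ≈ 132.27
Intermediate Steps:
A = 2 (A = 2 + 0 = 2)
z = 5 (z = -3 + 2*4 = -3 + 8 = 5)
v(P, Y) = 5*Y
sqrt(16411 + v(-47, 217)) = sqrt(16411 + 5*217) = sqrt(16411 + 1085) = sqrt(17496) = 54*sqrt(6)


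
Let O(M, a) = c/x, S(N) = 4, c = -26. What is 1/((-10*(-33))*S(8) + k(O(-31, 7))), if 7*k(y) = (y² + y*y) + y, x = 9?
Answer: 567/749558 ≈ 0.00075645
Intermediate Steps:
O(M, a) = -26/9
k(y) = y/7 + 2*y²/7 (k(y) = ((y² + y*y) + y)/7 = ((y² + y²) + y)/7 = (2*y² + y)/7 = (y + 2*y²)/7 = y/7 + 2*y²/7)
1/((-10*(-33))*S(8) + k(O(-31, 7))) = 1/(-10*(-33)*4 + (⅐)*(-26/9)*(1 + 2*(-26/9))) = 1/(330*4 + (⅐)*(-26/9)*(1 - 52/9)) = 1/(1320 + (⅐)*(-26/9)*(-43/9)) = 1/(1320 + 1118/567) = 1/(749558/567) = 567/749558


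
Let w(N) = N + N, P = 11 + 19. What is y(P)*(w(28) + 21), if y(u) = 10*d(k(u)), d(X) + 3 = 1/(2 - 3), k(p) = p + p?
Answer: -3080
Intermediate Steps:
P = 30
w(N) = 2*N
k(p) = 2*p
d(X) = -4 (d(X) = -3 + 1/(2 - 3) = -3 + 1/(-1) = -3 - 1 = -4)
y(u) = -40 (y(u) = 10*(-4) = -40)
y(P)*(w(28) + 21) = -40*(2*28 + 21) = -40*(56 + 21) = -40*77 = -3080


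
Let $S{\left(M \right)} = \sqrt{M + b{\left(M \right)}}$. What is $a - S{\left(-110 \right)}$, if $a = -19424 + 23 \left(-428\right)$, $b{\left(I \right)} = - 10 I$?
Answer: $-29268 - 3 \sqrt{110} \approx -29299.0$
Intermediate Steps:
$S{\left(M \right)} = 3 \sqrt{- M}$ ($S{\left(M \right)} = \sqrt{M - 10 M} = \sqrt{- 9 M} = 3 \sqrt{- M}$)
$a = -29268$ ($a = -19424 - 9844 = -29268$)
$a - S{\left(-110 \right)} = -29268 - 3 \sqrt{\left(-1\right) \left(-110\right)} = -29268 - 3 \sqrt{110}$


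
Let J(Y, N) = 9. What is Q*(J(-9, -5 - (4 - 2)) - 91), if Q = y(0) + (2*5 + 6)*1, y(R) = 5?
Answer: -1722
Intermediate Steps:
Q = 21 (Q = 5 + (2*5 + 6)*1 = 5 + (10 + 6)*1 = 5 + 16*1 = 5 + 16 = 21)
Q*(J(-9, -5 - (4 - 2)) - 91) = 21*(9 - 91) = 21*(-82) = -1722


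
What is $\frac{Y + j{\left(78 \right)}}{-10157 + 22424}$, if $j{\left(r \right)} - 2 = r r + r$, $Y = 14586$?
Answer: $\frac{20750}{12267} \approx 1.6915$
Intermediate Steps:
$j{\left(r \right)} = 2 + r + r^{2}$ ($j{\left(r \right)} = 2 + \left(r r + r\right) = 2 + \left(r^{2} + r\right) = 2 + \left(r + r^{2}\right) = 2 + r + r^{2}$)
$\frac{Y + j{\left(78 \right)}}{-10157 + 22424} = \frac{14586 + \left(2 + 78 + 78^{2}\right)}{-10157 + 22424} = \frac{14586 + \left(2 + 78 + 6084\right)}{12267} = \left(14586 + 6164\right) \frac{1}{12267} = 20750 \cdot \frac{1}{12267} = \frac{20750}{12267}$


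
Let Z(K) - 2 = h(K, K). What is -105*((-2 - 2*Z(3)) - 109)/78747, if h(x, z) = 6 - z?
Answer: 4235/26249 ≈ 0.16134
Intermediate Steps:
Z(K) = 8 - K (Z(K) = 2 + (6 - K) = 8 - K)
-105*((-2 - 2*Z(3)) - 109)/78747 = -105*((-2 - 2*(8 - 1*3)) - 109)/78747 = -105*((-2 - 2*(8 - 3)) - 109)*(1/78747) = -105*((-2 - 2*5) - 109)*(1/78747) = -105*((-2 - 10) - 109)*(1/78747) = -105*(-12 - 109)*(1/78747) = -105*(-121)*(1/78747) = 12705*(1/78747) = 4235/26249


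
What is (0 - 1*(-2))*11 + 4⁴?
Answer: 278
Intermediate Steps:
(0 - 1*(-2))*11 + 4⁴ = (0 + 2)*11 + 256 = 2*11 + 256 = 22 + 256 = 278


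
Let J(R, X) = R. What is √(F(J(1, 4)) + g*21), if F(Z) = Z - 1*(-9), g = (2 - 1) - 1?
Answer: √10 ≈ 3.1623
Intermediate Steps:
g = 0 (g = 1 - 1 = 0)
F(Z) = 9 + Z (F(Z) = Z + 9 = 9 + Z)
√(F(J(1, 4)) + g*21) = √((9 + 1) + 0*21) = √(10 + 0) = √10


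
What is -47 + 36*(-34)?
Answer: -1271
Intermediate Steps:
-47 + 36*(-34) = -47 - 1224 = -1271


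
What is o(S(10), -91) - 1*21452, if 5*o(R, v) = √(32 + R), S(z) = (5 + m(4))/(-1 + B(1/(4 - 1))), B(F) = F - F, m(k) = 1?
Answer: -21452 + √26/5 ≈ -21451.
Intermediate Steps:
B(F) = 0
S(z) = -6 (S(z) = (5 + 1)/(-1 + 0) = 6/(-1) = 6*(-1) = -6)
o(R, v) = √(32 + R)/5
o(S(10), -91) - 1*21452 = √(32 - 6)/5 - 1*21452 = √26/5 - 21452 = -21452 + √26/5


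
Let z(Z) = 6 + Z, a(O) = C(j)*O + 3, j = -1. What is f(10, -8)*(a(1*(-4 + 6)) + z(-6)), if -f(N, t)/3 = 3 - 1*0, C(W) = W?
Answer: -9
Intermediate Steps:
f(N, t) = -9 (f(N, t) = -3*(3 - 1*0) = -3*(3 + 0) = -3*3 = -9)
a(O) = 3 - O (a(O) = -O + 3 = 3 - O)
f(10, -8)*(a(1*(-4 + 6)) + z(-6)) = -9*((3 - (-4 + 6)) + (6 - 6)) = -9*((3 - 2) + 0) = -9*(1 + 0) = -9*1 = -9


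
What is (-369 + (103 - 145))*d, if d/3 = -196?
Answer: 241668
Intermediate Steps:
d = -588 (d = 3*(-196) = -588)
(-369 + (103 - 145))*d = (-369 + (103 - 145))*(-588) = (-369 - 42)*(-588) = -411*(-588) = 241668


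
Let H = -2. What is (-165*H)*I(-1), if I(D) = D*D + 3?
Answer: 1320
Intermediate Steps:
I(D) = 3 + D**2 (I(D) = D**2 + 3 = 3 + D**2)
(-165*H)*I(-1) = (-165*(-2))*(3 + (-1)**2) = 330*(3 + 1) = 330*4 = 1320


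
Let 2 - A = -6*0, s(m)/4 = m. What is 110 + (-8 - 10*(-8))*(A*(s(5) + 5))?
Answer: 3710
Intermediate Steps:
s(m) = 4*m
A = 2 (A = 2 - (-6)*0 = 2 - 1*0 = 2 + 0 = 2)
110 + (-8 - 10*(-8))*(A*(s(5) + 5)) = 110 + (-8 - 10*(-8))*(2*(4*5 + 5)) = 110 + (-8 + 80)*(2*(20 + 5)) = 110 + 72*(2*25) = 110 + 72*50 = 110 + 3600 = 3710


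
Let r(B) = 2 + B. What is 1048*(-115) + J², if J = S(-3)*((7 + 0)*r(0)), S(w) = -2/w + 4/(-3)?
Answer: -1083896/9 ≈ -1.2043e+5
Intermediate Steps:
S(w) = -4/3 - 2/w (S(w) = -2/w + 4*(-⅓) = -2/w - 4/3 = -4/3 - 2/w)
J = -28/3 (J = (-4/3 - 2/(-3))*((7 + 0)*(2 + 0)) = (-4/3 - 2*(-⅓))*(7*2) = (-4/3 + ⅔)*14 = -⅔*14 = -28/3 ≈ -9.3333)
1048*(-115) + J² = 1048*(-115) + (-28/3)² = -120520 + 784/9 = -1083896/9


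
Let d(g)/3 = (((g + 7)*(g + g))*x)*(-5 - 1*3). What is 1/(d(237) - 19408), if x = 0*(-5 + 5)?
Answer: -1/19408 ≈ -5.1525e-5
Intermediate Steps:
x = 0 (x = 0*0 = 0)
d(g) = 0 (d(g) = 3*((((g + 7)*(g + g))*0)*(-5 - 1*3)) = 3*((((7 + g)*(2*g))*0)*(-5 - 3)) = 3*(((2*g*(7 + g))*0)*(-8)) = 3*(0*(-8)) = 3*0 = 0)
1/(d(237) - 19408) = 1/(0 - 19408) = 1/(-19408) = -1/19408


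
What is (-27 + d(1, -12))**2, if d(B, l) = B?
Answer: 676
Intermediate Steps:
(-27 + d(1, -12))**2 = (-27 + 1)**2 = (-26)**2 = 676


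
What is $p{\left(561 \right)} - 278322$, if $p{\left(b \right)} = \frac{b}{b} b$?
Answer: $-277761$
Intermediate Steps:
$p{\left(b \right)} = b$ ($p{\left(b \right)} = 1 b = b$)
$p{\left(561 \right)} - 278322 = 561 - 278322 = -277761$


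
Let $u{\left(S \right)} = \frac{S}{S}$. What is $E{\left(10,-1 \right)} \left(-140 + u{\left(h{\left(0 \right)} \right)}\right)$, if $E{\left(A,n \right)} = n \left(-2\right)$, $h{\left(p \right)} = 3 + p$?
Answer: $-278$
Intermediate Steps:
$E{\left(A,n \right)} = - 2 n$
$u{\left(S \right)} = 1$
$E{\left(10,-1 \right)} \left(-140 + u{\left(h{\left(0 \right)} \right)}\right) = \left(-2\right) \left(-1\right) \left(-140 + 1\right) = 2 \left(-139\right) = -278$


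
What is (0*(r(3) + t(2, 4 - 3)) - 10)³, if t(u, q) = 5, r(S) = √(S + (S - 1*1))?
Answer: -1000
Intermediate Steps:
r(S) = √(-1 + 2*S) (r(S) = √(S + (S - 1)) = √(S + (-1 + S)) = √(-1 + 2*S))
(0*(r(3) + t(2, 4 - 3)) - 10)³ = (0*(√(-1 + 2*3) + 5) - 10)³ = (0*(√(-1 + 6) + 5) - 10)³ = (0*(√5 + 5) - 10)³ = (0*(5 + √5) - 10)³ = (0 - 10)³ = (-10)³ = -1000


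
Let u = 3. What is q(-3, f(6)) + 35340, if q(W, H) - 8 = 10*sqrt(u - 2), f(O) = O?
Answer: 35358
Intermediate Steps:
q(W, H) = 18 (q(W, H) = 8 + 10*sqrt(3 - 2) = 8 + 10*sqrt(1) = 8 + 10*1 = 8 + 10 = 18)
q(-3, f(6)) + 35340 = 18 + 35340 = 35358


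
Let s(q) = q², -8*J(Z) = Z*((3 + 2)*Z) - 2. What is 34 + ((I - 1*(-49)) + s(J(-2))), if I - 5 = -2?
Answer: 1457/16 ≈ 91.063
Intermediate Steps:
I = 3 (I = 5 - 2 = 3)
J(Z) = ¼ - 5*Z²/8 (J(Z) = -(Z*((3 + 2)*Z) - 2)/8 = -(Z*(5*Z) - 2)/8 = -(5*Z² - 2)/8 = -(-2 + 5*Z²)/8 = ¼ - 5*Z²/8)
34 + ((I - 1*(-49)) + s(J(-2))) = 34 + ((3 - 1*(-49)) + (¼ - 5/8*(-2)²)²) = 34 + ((3 + 49) + (¼ - 5/8*4)²) = 34 + (52 + (¼ - 5/2)²) = 34 + (52 + (-9/4)²) = 34 + (52 + 81/16) = 34 + 913/16 = 1457/16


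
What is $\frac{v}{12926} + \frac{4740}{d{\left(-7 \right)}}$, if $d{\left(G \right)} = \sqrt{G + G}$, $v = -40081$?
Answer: $- \frac{40081}{12926} - \frac{2370 i \sqrt{14}}{7} \approx -3.1008 - 1266.8 i$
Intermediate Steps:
$d{\left(G \right)} = \sqrt{2} \sqrt{G}$ ($d{\left(G \right)} = \sqrt{2 G} = \sqrt{2} \sqrt{G}$)
$\frac{v}{12926} + \frac{4740}{d{\left(-7 \right)}} = - \frac{40081}{12926} + \frac{4740}{\sqrt{2} \sqrt{-7}} = \left(-40081\right) \frac{1}{12926} + \frac{4740}{\sqrt{2} i \sqrt{7}} = - \frac{40081}{12926} + \frac{4740}{i \sqrt{14}} = - \frac{40081}{12926} + 4740 \left(- \frac{i \sqrt{14}}{14}\right) = - \frac{40081}{12926} - \frac{2370 i \sqrt{14}}{7}$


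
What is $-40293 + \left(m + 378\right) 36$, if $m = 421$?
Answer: $-11529$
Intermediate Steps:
$-40293 + \left(m + 378\right) 36 = -40293 + \left(421 + 378\right) 36 = -40293 + 799 \cdot 36 = -40293 + 28764 = -11529$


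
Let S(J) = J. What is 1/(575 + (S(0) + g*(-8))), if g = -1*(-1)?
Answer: 1/567 ≈ 0.0017637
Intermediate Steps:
g = 1
1/(575 + (S(0) + g*(-8))) = 1/(575 + (0 + 1*(-8))) = 1/(575 + (0 - 8)) = 1/(575 - 8) = 1/567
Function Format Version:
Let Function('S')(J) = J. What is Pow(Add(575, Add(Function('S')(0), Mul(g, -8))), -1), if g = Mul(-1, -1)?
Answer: Rational(1, 567) ≈ 0.0017637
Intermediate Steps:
g = 1
Pow(Add(575, Add(Function('S')(0), Mul(g, -8))), -1) = Pow(Add(575, Add(0, Mul(1, -8))), -1) = Pow(Add(575, Add(0, -8)), -1) = Pow(Add(575, -8), -1) = Pow(567, -1) = Rational(1, 567)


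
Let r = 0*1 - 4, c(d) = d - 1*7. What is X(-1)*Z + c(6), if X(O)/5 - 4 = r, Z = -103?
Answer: -1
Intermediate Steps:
c(d) = -7 + d (c(d) = d - 7 = -7 + d)
r = -4 (r = 0 - 4 = -4)
X(O) = 0 (X(O) = 20 + 5*(-4) = 20 - 20 = 0)
X(-1)*Z + c(6) = 0*(-103) + (-7 + 6) = 0 - 1 = -1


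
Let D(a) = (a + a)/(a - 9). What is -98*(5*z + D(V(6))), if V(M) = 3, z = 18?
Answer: -8722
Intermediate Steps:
D(a) = 2*a/(-9 + a) (D(a) = (2*a)/(-9 + a) = 2*a/(-9 + a))
-98*(5*z + D(V(6))) = -98*(5*18 + 2*3/(-9 + 3)) = -98*(90 + 2*3/(-6)) = -98*(90 + 2*3*(-⅙)) = -98*(90 - 1) = -98*89 = -8722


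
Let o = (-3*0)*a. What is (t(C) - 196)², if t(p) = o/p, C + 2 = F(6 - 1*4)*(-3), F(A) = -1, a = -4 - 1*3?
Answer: 38416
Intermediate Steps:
a = -7 (a = -4 - 3 = -7)
o = 0 (o = -3*0*(-7) = 0*(-7) = 0)
C = 1 (C = -2 - 1*(-3) = -2 + 3 = 1)
t(p) = 0 (t(p) = 0/p = 0)
(t(C) - 196)² = (0 - 196)² = (-196)² = 38416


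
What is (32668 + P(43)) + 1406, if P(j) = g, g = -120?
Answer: 33954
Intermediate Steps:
P(j) = -120
(32668 + P(43)) + 1406 = (32668 - 120) + 1406 = 32548 + 1406 = 33954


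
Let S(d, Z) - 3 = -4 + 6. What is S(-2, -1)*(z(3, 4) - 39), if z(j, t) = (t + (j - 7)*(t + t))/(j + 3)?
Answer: -655/3 ≈ -218.33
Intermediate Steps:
S(d, Z) = 5 (S(d, Z) = 3 + (-4 + 6) = 3 + 2 = 5)
z(j, t) = (t + 2*t*(-7 + j))/(3 + j) (z(j, t) = (t + (-7 + j)*(2*t))/(3 + j) = (t + 2*t*(-7 + j))/(3 + j))
S(-2, -1)*(z(3, 4) - 39) = 5*(4*(-13 + 2*3)/(3 + 3) - 39) = 5*(4*(-13 + 6)/6 - 39) = 5*(4*(⅙)*(-7) - 39) = 5*(-14/3 - 39) = 5*(-131/3) = -655/3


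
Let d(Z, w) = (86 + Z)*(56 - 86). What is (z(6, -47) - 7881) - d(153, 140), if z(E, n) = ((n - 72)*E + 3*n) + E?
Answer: -1560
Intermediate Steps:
d(Z, w) = -2580 - 30*Z (d(Z, w) = (86 + Z)*(-30) = -2580 - 30*Z)
z(E, n) = E + 3*n + E*(-72 + n) (z(E, n) = ((-72 + n)*E + 3*n) + E = (E*(-72 + n) + 3*n) + E = (3*n + E*(-72 + n)) + E = E + 3*n + E*(-72 + n))
(z(6, -47) - 7881) - d(153, 140) = ((-71*6 + 3*(-47) + 6*(-47)) - 7881) - (-2580 - 30*153) = ((-426 - 141 - 282) - 7881) - (-2580 - 4590) = (-849 - 7881) - 1*(-7170) = -8730 + 7170 = -1560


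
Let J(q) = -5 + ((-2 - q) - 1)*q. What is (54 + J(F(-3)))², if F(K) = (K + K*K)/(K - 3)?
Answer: 2601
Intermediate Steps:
F(K) = (K + K²)/(-3 + K)
J(q) = -5 + q*(-3 - q) (J(q) = -5 + (-3 - q)*q = -5 + q*(-3 - q))
(54 + J(F(-3)))² = (54 + (-5 - (-3*(1 - 3)/(-3 - 3))² - (-9)*(1 - 3)/(-3 - 3)))² = (54 + (-5 - (-3*(-2)/(-6))² - (-9)*(-2)/(-6)))² = (54 + (-5 - (-3*(-⅙)*(-2))² - (-9)*(-1)*(-2)/6))² = (54 + (-5 - 1*(-1)² - 3*(-1)))² = (54 + (-5 - 1*1 + 3))² = (54 + (-5 - 1 + 3))² = (54 - 3)² = 51² = 2601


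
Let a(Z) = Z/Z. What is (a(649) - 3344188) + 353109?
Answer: -2991078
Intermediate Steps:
a(Z) = 1
(a(649) - 3344188) + 353109 = (1 - 3344188) + 353109 = -3344187 + 353109 = -2991078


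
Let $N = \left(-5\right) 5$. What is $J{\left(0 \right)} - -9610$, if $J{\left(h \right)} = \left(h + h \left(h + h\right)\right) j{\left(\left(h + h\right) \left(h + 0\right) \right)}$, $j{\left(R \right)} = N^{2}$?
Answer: $9610$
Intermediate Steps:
$N = -25$
$j{\left(R \right)} = 625$ ($j{\left(R \right)} = \left(-25\right)^{2} = 625$)
$J{\left(h \right)} = 625 h + 1250 h^{2}$ ($J{\left(h \right)} = \left(h + h \left(h + h\right)\right) 625 = \left(h + h 2 h\right) 625 = \left(h + 2 h^{2}\right) 625 = 625 h + 1250 h^{2}$)
$J{\left(0 \right)} - -9610 = 625 \cdot 0 \left(1 + 2 \cdot 0\right) - -9610 = 625 \cdot 0 \left(1 + 0\right) + 9610 = 625 \cdot 0 \cdot 1 + 9610 = 0 + 9610 = 9610$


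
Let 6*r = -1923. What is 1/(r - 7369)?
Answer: -2/15379 ≈ -0.00013005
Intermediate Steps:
r = -641/2 (r = (⅙)*(-1923) = -641/2 ≈ -320.50)
1/(r - 7369) = 1/(-641/2 - 7369) = 1/(-15379/2) = -2/15379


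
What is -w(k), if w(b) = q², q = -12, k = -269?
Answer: -144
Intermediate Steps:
w(b) = 144 (w(b) = (-12)² = 144)
-w(k) = -1*144 = -144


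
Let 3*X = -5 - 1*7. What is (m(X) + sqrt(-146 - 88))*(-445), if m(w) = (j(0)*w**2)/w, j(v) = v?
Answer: -1335*I*sqrt(26) ≈ -6807.2*I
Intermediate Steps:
X = -4 (X = (-5 - 1*7)/3 = (-5 - 7)/3 = (1/3)*(-12) = -4)
m(w) = 0 (m(w) = (0*w**2)/w = 0/w = 0)
(m(X) + sqrt(-146 - 88))*(-445) = (0 + sqrt(-146 - 88))*(-445) = (0 + sqrt(-234))*(-445) = (0 + 3*I*sqrt(26))*(-445) = (3*I*sqrt(26))*(-445) = -1335*I*sqrt(26)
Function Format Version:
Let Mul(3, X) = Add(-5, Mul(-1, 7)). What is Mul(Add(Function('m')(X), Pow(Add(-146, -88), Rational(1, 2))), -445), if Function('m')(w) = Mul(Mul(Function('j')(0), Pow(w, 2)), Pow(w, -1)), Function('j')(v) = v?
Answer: Mul(-1335, I, Pow(26, Rational(1, 2))) ≈ Mul(-6807.2, I)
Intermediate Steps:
X = -4 (X = Mul(Rational(1, 3), Add(-5, Mul(-1, 7))) = Mul(Rational(1, 3), Add(-5, -7)) = Mul(Rational(1, 3), -12) = -4)
Function('m')(w) = 0 (Function('m')(w) = Mul(Mul(0, Pow(w, 2)), Pow(w, -1)) = Mul(0, Pow(w, -1)) = 0)
Mul(Add(Function('m')(X), Pow(Add(-146, -88), Rational(1, 2))), -445) = Mul(Add(0, Pow(Add(-146, -88), Rational(1, 2))), -445) = Mul(Add(0, Pow(-234, Rational(1, 2))), -445) = Mul(Add(0, Mul(3, I, Pow(26, Rational(1, 2)))), -445) = Mul(Mul(3, I, Pow(26, Rational(1, 2))), -445) = Mul(-1335, I, Pow(26, Rational(1, 2)))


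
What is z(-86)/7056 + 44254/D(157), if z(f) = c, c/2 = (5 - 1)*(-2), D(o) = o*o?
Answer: 19491365/10870209 ≈ 1.7931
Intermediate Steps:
D(o) = o²
c = -16 (c = 2*((5 - 1)*(-2)) = 2*(4*(-2)) = 2*(-8) = -16)
z(f) = -16
z(-86)/7056 + 44254/D(157) = -16/7056 + 44254/(157²) = -16*1/7056 + 44254/24649 = -1/441 + 44254*(1/24649) = -1/441 + 44254/24649 = 19491365/10870209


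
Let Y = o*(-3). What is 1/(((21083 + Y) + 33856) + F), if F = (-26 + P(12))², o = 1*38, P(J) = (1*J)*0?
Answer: 1/55501 ≈ 1.8018e-5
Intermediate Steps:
P(J) = 0 (P(J) = J*0 = 0)
o = 38
Y = -114 (Y = 38*(-3) = -114)
F = 676 (F = (-26 + 0)² = (-26)² = 676)
1/(((21083 + Y) + 33856) + F) = 1/(((21083 - 114) + 33856) + 676) = 1/((20969 + 33856) + 676) = 1/(54825 + 676) = 1/55501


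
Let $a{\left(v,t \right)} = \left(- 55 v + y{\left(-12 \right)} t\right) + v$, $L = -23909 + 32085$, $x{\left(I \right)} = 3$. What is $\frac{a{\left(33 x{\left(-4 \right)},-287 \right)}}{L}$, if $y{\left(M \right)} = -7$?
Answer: $- \frac{3337}{8176} \approx -0.40815$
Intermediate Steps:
$L = 8176$
$a{\left(v,t \right)} = - 54 v - 7 t$ ($a{\left(v,t \right)} = \left(- 55 v - 7 t\right) + v = - 54 v - 7 t$)
$\frac{a{\left(33 x{\left(-4 \right)},-287 \right)}}{L} = \frac{- 54 \cdot 33 \cdot 3 - -2009}{8176} = \left(\left(-54\right) 99 + 2009\right) \frac{1}{8176} = \left(-5346 + 2009\right) \frac{1}{8176} = \left(-3337\right) \frac{1}{8176} = - \frac{3337}{8176}$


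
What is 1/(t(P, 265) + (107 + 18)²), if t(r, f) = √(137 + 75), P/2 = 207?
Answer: 15625/244140413 - 2*√53/244140413 ≈ 6.3940e-5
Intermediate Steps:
P = 414 (P = 2*207 = 414)
t(r, f) = 2*√53 (t(r, f) = √212 = 2*√53)
1/(t(P, 265) + (107 + 18)²) = 1/(2*√53 + (107 + 18)²) = 1/(2*√53 + 125²) = 1/(2*√53 + 15625) = 1/(15625 + 2*√53)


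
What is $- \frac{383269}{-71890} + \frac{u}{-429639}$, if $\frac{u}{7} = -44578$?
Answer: $\frac{26728613833}{4412392530} \approx 6.0576$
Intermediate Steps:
$u = -312046$ ($u = 7 \left(-44578\right) = -312046$)
$- \frac{383269}{-71890} + \frac{u}{-429639} = - \frac{383269}{-71890} - \frac{312046}{-429639} = \left(-383269\right) \left(- \frac{1}{71890}\right) - - \frac{44578}{61377} = \frac{383269}{71890} + \frac{44578}{61377} = \frac{26728613833}{4412392530}$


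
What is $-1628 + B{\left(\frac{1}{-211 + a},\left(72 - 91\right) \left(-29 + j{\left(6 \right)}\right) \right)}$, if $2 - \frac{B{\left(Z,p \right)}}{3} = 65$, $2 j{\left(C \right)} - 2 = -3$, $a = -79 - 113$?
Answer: $-1817$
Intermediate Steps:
$a = -192$ ($a = -79 - 113 = -192$)
$j{\left(C \right)} = - \frac{1}{2}$ ($j{\left(C \right)} = 1 + \frac{1}{2} \left(-3\right) = 1 - \frac{3}{2} = - \frac{1}{2}$)
$B{\left(Z,p \right)} = -189$ ($B{\left(Z,p \right)} = 6 - 195 = -189$)
$-1628 + B{\left(\frac{1}{-211 + a},\left(72 - 91\right) \left(-29 + j{\left(6 \right)}\right) \right)} = -1628 - 189 = -1817$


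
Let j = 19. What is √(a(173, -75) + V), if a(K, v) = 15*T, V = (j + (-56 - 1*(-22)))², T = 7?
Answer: √330 ≈ 18.166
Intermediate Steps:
V = 225 (V = (19 + (-56 - 1*(-22)))² = (19 + (-56 + 22))² = (19 - 34)² = (-15)² = 225)
a(K, v) = 105 (a(K, v) = 15*7 = 105)
√(a(173, -75) + V) = √(105 + 225) = √330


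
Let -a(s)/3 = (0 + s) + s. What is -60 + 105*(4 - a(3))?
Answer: 2250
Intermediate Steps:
a(s) = -6*s (a(s) = -3*((0 + s) + s) = -3*(s + s) = -6*s)
-60 + 105*(4 - a(3)) = -60 + 105*(4 - (-6)*3) = -60 + 105*(4 - 1*(-18)) = -60 + 105*(4 + 18) = -60 + 105*22 = -60 + 2310 = 2250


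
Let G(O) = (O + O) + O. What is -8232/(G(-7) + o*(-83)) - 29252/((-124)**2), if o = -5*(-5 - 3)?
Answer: 7211075/12842804 ≈ 0.56149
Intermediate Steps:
G(O) = 3*O (G(O) = 2*O + O = 3*O)
o = 40 (o = -5*(-8) = 40)
-8232/(G(-7) + o*(-83)) - 29252/((-124)**2) = -8232/(3*(-7) + 40*(-83)) - 29252/((-124)**2) = -8232/(-21 - 3320) - 29252/15376 = -8232/(-3341) - 29252*1/15376 = -8232*(-1/3341) - 7313/3844 = 8232/3341 - 7313/3844 = 7211075/12842804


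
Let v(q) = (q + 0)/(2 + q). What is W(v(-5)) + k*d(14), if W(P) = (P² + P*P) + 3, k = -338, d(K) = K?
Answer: -42511/9 ≈ -4723.4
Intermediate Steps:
v(q) = q/(2 + q)
W(P) = 3 + 2*P² (W(P) = (P² + P²) + 3 = 2*P² + 3 = 3 + 2*P²)
W(v(-5)) + k*d(14) = (3 + 2*(-5/(2 - 5))²) - 338*14 = (3 + 2*(-5/(-3))²) - 4732 = (3 + 2*(-5*(-⅓))²) - 4732 = (3 + 2*(5/3)²) - 4732 = (3 + 2*(25/9)) - 4732 = (3 + 50/9) - 4732 = 77/9 - 4732 = -42511/9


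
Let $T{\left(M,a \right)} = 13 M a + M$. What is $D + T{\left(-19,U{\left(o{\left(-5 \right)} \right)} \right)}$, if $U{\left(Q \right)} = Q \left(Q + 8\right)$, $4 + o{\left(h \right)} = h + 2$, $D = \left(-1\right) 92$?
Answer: $1618$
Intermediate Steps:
$D = -92$
$o{\left(h \right)} = -2 + h$ ($o{\left(h \right)} = -4 + \left(h + 2\right) = -4 + \left(2 + h\right) = -2 + h$)
$U{\left(Q \right)} = Q \left(8 + Q\right)$
$T{\left(M,a \right)} = M + 13 M a$ ($T{\left(M,a \right)} = 13 M a + M = M + 13 M a$)
$D + T{\left(-19,U{\left(o{\left(-5 \right)} \right)} \right)} = -92 - 19 \left(1 + 13 \left(-2 - 5\right) \left(8 - 7\right)\right) = -92 - 19 \left(1 + 13 \left(- 7 \left(8 - 7\right)\right)\right) = -92 - 19 \left(1 + 13 \left(\left(-7\right) 1\right)\right) = -92 - 19 \left(1 + 13 \left(-7\right)\right) = -92 - 19 \left(1 - 91\right) = -92 - -1710 = -92 + 1710 = 1618$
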